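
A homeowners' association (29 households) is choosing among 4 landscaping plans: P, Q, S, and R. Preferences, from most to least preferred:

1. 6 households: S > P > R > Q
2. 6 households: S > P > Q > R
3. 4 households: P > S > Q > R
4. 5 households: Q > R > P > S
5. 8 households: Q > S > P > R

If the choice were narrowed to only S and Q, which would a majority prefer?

S

Voters preferring S to Q: 16; preferring Q to S: 13.
S wins the head-to-head.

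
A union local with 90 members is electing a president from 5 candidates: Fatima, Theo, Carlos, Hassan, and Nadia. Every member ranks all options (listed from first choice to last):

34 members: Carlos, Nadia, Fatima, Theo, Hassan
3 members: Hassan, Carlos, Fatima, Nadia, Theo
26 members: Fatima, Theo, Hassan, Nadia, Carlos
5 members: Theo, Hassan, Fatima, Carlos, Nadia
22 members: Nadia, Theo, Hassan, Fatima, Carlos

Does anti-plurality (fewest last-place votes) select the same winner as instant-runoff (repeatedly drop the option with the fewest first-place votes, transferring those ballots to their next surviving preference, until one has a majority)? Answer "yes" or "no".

yes

Anti-plurality — last-place votes: Fatima 0, Theo 3, Carlos 48, Hassan 34, Nadia 5. Winner: Fatima.
Instant-runoff — R1 Fatima 26, Theo 5, Carlos 34, Hassan 3, Nadia 22 (Hassan out); R2 Fatima 26, Theo 5, Carlos 37, Nadia 22 (Theo out); R3 Fatima 31, Carlos 37, Nadia 22 (Nadia out); R4 Fatima 53, Carlos 37 (Fatima winner). Winner: Fatima.
The two methods agree.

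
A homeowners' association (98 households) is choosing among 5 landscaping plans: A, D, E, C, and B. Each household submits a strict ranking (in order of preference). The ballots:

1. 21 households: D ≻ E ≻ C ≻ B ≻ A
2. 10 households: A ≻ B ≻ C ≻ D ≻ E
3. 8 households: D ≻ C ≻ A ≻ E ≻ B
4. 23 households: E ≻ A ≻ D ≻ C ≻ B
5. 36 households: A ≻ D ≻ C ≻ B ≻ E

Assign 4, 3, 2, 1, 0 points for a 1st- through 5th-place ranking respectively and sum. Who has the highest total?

A: 21·0 + 10·4 + 8·2 + 23·3 + 36·4 = 269
D: 21·4 + 10·1 + 8·4 + 23·2 + 36·3 = 280
E: 21·3 + 10·0 + 8·1 + 23·4 + 36·0 = 163
C: 21·2 + 10·2 + 8·3 + 23·1 + 36·2 = 181
B: 21·1 + 10·3 + 8·0 + 23·0 + 36·1 = 87
D has the highest Borda score (280).

D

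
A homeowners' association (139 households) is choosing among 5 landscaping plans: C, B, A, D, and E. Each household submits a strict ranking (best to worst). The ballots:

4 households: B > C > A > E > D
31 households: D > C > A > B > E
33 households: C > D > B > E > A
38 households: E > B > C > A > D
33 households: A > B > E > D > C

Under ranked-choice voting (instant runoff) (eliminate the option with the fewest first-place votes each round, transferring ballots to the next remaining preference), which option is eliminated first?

B

Round 1: C 33, B 4, A 33, D 31, E 38. Eliminate B.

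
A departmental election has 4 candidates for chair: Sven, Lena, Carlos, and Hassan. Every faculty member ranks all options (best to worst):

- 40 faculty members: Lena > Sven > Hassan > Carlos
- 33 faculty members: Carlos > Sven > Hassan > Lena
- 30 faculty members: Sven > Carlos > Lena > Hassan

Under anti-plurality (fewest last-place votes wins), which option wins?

Sven

Last-place votes: Sven 0, Lena 33, Carlos 40, Hassan 30.
Sven is ranked last by the fewest voters, so Sven wins.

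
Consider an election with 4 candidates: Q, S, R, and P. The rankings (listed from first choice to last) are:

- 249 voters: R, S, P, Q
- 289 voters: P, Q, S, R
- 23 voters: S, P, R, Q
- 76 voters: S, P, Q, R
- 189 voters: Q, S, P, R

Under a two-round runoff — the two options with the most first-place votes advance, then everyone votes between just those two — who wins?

P

Round 1 first-place votes: Q 189, S 99, R 249, P 289.
P and R advance.
Runoff: P is preferred to R by 577 voters; R by 249.
P wins the runoff.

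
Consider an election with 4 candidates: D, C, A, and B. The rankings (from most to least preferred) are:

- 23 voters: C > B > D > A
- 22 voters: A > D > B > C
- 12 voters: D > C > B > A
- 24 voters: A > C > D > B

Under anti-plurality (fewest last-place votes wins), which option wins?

D

Last-place votes: D 0, C 22, A 35, B 24.
D is ranked last by the fewest voters, so D wins.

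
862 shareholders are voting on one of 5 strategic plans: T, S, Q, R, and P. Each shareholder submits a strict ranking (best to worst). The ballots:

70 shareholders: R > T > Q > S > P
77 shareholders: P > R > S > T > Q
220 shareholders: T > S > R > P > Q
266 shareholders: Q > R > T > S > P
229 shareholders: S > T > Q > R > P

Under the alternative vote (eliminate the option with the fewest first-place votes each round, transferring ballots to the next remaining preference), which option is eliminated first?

R

Round 1: T 220, S 229, Q 266, R 70, P 77. Eliminate R.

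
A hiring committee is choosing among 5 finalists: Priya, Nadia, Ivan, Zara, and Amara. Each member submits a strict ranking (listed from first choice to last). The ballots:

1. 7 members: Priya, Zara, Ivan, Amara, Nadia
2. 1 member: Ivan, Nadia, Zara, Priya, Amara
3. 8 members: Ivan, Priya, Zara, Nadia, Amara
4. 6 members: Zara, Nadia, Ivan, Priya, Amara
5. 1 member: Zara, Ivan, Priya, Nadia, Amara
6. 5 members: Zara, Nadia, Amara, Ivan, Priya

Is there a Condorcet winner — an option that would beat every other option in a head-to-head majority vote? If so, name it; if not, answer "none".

none

Checking pairwise contests:
Ivan beats Priya 21–7.
Priya beats Nadia 16–12.
Zara beats Ivan 19–9.
Priya beats Zara 15–13.
Priya beats Amara 23–5.
Every option loses at least one head-to-head, so there is no Condorcet winner.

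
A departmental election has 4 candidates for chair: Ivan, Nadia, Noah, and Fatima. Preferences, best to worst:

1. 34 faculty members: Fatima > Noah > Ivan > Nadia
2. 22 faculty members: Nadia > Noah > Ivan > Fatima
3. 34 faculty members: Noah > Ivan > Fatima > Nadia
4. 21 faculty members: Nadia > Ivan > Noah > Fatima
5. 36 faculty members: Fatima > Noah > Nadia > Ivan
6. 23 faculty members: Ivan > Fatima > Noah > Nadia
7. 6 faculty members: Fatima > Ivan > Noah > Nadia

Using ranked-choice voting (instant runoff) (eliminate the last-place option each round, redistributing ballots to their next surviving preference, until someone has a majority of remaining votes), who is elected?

Round 1: Ivan 23, Nadia 43, Noah 34, Fatima 76. Eliminate Ivan.
Round 2: Nadia 43, Noah 34, Fatima 99. Fatima has a majority.

Fatima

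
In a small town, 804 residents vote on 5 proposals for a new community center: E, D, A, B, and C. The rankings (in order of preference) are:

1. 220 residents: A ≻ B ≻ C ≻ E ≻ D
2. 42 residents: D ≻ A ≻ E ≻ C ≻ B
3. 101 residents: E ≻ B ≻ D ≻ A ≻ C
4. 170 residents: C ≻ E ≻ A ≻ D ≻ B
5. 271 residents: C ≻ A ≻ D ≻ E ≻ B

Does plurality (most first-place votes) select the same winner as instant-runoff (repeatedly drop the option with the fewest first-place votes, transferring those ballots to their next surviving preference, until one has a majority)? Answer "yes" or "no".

Plurality — first-place votes: E 101, D 42, A 220, B 0, C 441. Winner: C.
Instant-runoff — R1 E 101, D 42, A 220, B 0, C 441 (C winner). Winner: C.
The two methods agree.

yes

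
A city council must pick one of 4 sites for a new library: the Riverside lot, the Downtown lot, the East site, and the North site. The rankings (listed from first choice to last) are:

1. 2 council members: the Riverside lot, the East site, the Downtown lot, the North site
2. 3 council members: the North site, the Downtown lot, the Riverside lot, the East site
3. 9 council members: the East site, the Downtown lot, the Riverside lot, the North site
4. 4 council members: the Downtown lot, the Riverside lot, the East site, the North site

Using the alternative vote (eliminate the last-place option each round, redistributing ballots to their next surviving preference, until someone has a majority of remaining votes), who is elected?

Round 1: the Riverside lot 2, the Downtown lot 4, the East site 9, the North site 3. Eliminate the Riverside lot.
Round 2: the Downtown lot 4, the East site 11, the North site 3. The East site has a majority.

the East site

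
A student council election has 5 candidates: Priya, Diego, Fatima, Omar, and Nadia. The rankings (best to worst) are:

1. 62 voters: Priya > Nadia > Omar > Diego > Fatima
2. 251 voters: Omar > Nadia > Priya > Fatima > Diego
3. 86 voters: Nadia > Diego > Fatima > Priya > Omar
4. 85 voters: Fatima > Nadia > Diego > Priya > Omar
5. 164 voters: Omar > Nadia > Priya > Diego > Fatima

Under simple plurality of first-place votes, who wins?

Omar

First-place votes: Priya 62, Diego 0, Fatima 85, Omar 415, Nadia 86.
Omar has the most first-place votes.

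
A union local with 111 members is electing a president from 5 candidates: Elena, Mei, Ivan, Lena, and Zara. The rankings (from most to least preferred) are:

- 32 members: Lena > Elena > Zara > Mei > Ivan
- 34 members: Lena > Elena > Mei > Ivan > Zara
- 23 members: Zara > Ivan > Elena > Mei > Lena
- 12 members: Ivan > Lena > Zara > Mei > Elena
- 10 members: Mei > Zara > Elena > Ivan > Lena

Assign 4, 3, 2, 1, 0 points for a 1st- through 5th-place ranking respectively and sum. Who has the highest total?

Lena

Elena: 32·3 + 34·3 + 23·2 + 12·0 + 10·2 = 264
Mei: 32·1 + 34·2 + 23·1 + 12·1 + 10·4 = 175
Ivan: 32·0 + 34·1 + 23·3 + 12·4 + 10·1 = 161
Lena: 32·4 + 34·4 + 23·0 + 12·3 + 10·0 = 300
Zara: 32·2 + 34·0 + 23·4 + 12·2 + 10·3 = 210
Lena has the highest Borda score (300).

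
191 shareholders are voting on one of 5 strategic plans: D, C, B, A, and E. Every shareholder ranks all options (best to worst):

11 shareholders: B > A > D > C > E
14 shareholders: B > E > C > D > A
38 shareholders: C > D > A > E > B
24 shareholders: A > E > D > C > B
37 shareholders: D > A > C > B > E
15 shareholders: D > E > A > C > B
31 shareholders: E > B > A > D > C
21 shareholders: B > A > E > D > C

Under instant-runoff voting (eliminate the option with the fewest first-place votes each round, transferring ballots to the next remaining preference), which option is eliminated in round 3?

B

Round 1: D 52, C 38, B 46, A 24, E 31. Eliminate A.
Round 2: D 52, C 38, B 46, E 55. Eliminate C.
Round 3: D 90, B 46, E 55. Eliminate B.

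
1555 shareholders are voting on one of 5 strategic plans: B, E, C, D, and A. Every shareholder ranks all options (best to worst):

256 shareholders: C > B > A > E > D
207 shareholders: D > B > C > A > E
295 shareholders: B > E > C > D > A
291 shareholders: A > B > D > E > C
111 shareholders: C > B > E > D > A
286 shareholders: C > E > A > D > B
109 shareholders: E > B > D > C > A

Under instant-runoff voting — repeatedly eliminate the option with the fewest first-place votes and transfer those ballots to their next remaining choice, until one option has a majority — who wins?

B

Round 1: B 295, E 109, C 653, D 207, A 291. Eliminate E.
Round 2: B 404, C 653, D 207, A 291. Eliminate D.
Round 3: B 611, C 653, A 291. Eliminate A.
Round 4: B 902, C 653. B has a majority.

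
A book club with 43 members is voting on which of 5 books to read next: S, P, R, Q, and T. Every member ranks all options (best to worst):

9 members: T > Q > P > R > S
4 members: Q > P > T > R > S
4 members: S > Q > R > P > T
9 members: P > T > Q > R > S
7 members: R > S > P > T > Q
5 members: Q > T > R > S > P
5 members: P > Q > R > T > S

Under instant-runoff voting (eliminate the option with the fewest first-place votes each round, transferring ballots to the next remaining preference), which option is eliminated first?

Round 1: S 4, P 14, R 7, Q 9, T 9. Eliminate S.

S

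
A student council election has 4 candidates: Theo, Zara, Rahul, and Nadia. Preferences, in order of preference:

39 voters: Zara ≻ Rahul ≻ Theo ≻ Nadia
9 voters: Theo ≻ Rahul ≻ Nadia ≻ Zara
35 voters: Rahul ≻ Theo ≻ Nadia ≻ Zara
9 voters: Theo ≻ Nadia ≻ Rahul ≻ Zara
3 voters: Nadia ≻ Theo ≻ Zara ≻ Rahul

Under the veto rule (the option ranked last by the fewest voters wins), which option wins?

Last-place votes: Theo 0, Zara 53, Rahul 3, Nadia 39.
Theo is ranked last by the fewest voters, so Theo wins.

Theo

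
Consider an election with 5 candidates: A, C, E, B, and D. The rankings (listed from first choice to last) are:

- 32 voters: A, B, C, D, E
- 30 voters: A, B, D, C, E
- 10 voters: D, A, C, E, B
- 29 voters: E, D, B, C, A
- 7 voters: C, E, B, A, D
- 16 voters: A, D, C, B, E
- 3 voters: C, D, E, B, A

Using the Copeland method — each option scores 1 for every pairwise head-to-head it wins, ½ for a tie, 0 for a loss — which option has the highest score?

A

A: beats C, E, B, and D → score 4.
C: beats E; loses to A, B, and D → score 1.
E: loses to A, C, B, and D → score 0.
B: beats C, E, and D; loses to A → score 3.
D: beats C and E; loses to A and B → score 2.
A has the best pairwise record.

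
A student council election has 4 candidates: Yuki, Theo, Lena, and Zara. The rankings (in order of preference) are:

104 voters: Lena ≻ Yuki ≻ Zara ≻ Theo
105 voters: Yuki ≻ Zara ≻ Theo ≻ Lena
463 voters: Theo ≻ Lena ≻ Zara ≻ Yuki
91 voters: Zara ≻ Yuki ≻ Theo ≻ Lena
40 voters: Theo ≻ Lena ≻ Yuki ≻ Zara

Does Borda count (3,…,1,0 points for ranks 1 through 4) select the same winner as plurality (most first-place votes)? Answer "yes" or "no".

Borda — scores: Yuki 745, Theo 1705, Lena 1318, Zara 1050. Winner: Theo.
Plurality — first-place votes: Yuki 105, Theo 503, Lena 104, Zara 91. Winner: Theo.
The two methods agree.

yes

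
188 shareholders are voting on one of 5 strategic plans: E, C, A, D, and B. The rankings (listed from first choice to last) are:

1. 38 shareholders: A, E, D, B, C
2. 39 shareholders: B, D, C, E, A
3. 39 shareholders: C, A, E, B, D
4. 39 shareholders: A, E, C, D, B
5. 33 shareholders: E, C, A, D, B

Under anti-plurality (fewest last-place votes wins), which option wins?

Last-place votes: E 0, C 38, A 39, D 39, B 72.
E is ranked last by the fewest voters, so E wins.

E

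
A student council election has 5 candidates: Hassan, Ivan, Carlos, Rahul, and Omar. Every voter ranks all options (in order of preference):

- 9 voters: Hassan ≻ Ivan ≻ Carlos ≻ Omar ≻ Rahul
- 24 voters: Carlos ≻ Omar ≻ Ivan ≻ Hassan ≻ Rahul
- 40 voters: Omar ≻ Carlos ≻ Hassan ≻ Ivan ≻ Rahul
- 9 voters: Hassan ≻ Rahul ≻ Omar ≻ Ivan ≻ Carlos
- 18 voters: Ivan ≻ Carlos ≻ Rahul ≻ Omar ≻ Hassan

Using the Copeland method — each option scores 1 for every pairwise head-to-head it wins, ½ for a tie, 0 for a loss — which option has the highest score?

Carlos

Hassan: beats Ivan and Rahul; loses to Carlos and Omar → score 2.
Ivan: beats Rahul; loses to Hassan, Carlos, and Omar → score 1.
Carlos: beats Hassan, Ivan, Rahul, and Omar → score 4.
Rahul: loses to Hassan, Ivan, Carlos, and Omar → score 0.
Omar: beats Hassan, Ivan, and Rahul; loses to Carlos → score 3.
Carlos has the best pairwise record.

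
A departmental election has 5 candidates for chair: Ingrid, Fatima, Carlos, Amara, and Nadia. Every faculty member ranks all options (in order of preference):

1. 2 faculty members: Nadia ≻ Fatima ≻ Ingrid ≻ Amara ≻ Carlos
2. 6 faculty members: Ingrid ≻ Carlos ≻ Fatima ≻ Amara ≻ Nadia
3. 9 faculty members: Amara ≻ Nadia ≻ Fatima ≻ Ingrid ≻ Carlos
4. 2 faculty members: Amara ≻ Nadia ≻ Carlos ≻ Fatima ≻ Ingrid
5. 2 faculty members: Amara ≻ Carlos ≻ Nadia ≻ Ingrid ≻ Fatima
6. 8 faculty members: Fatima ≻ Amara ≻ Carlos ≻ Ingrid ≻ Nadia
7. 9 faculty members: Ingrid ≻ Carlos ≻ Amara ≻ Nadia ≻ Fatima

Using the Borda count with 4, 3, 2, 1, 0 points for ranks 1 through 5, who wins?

Amara

Ingrid: 2·2 + 6·4 + 9·1 + 2·0 + 2·1 + 8·1 + 9·4 = 83
Fatima: 2·3 + 6·2 + 9·2 + 2·1 + 2·0 + 8·4 + 9·0 = 70
Carlos: 2·0 + 6·3 + 9·0 + 2·2 + 2·3 + 8·2 + 9·3 = 71
Amara: 2·1 + 6·1 + 9·4 + 2·4 + 2·4 + 8·3 + 9·2 = 102
Nadia: 2·4 + 6·0 + 9·3 + 2·3 + 2·2 + 8·0 + 9·1 = 54
Amara has the highest Borda score (102).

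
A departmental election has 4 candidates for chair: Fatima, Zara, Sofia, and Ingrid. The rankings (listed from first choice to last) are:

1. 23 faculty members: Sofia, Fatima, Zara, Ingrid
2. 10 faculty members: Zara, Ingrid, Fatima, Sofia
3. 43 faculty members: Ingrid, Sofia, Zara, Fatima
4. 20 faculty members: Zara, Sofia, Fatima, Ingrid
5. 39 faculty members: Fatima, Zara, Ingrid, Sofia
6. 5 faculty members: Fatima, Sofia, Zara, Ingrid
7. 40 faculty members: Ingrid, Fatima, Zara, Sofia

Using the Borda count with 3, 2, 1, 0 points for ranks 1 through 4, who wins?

Fatima: 23·2 + 10·1 + 43·0 + 20·1 + 39·3 + 5·3 + 40·2 = 288
Zara: 23·1 + 10·3 + 43·1 + 20·3 + 39·2 + 5·1 + 40·1 = 279
Sofia: 23·3 + 10·0 + 43·2 + 20·2 + 39·0 + 5·2 + 40·0 = 205
Ingrid: 23·0 + 10·2 + 43·3 + 20·0 + 39·1 + 5·0 + 40·3 = 308
Ingrid has the highest Borda score (308).

Ingrid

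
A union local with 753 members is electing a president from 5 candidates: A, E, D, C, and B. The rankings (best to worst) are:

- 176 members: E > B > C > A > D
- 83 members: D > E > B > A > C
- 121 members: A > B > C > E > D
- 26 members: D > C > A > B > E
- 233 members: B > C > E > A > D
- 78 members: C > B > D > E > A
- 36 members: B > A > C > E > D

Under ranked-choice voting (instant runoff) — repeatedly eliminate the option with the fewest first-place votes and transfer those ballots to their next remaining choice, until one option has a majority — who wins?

B

Round 1: A 121, E 176, D 109, C 78, B 269. Eliminate C.
Round 2: A 121, E 176, D 109, B 347. Eliminate D.
Round 3: A 147, E 259, B 347. Eliminate A.
Round 4: E 259, B 494. B has a majority.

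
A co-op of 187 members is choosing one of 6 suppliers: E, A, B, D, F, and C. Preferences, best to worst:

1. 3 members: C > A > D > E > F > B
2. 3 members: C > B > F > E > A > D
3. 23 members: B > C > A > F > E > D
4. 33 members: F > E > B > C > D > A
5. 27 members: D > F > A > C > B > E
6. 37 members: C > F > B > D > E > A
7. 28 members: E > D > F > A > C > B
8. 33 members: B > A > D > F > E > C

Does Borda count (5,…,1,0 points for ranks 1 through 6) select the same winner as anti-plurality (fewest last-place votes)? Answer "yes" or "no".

yes

Borda — scores: E 377, A 353, B 529, D 462, F 629, C 455. Winner: F.
Anti-plurality — last-place votes: E 27, A 70, B 31, D 26, F 0, C 33. Winner: F.
The two methods agree.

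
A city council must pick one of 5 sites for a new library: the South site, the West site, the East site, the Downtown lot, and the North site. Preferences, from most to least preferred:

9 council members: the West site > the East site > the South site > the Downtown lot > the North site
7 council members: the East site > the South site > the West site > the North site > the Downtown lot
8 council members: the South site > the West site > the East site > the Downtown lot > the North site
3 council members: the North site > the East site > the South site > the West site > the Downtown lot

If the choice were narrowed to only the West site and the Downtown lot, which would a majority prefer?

Voters preferring the West site to the Downtown lot: 27; preferring the Downtown lot to the West site: 0.
the West site wins the head-to-head.

the West site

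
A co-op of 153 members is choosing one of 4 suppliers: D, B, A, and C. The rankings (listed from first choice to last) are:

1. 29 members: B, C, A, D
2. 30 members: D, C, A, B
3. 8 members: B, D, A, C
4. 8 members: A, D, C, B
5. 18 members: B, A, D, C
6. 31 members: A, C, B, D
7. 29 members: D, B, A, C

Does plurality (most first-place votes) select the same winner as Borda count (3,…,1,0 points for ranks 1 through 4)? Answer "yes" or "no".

Plurality — first-place votes: D 59, B 55, A 39, C 0. Winner: D.
Borda — scores: D 227, B 254, A 249, C 188. Winner: B.
The two methods disagree.

no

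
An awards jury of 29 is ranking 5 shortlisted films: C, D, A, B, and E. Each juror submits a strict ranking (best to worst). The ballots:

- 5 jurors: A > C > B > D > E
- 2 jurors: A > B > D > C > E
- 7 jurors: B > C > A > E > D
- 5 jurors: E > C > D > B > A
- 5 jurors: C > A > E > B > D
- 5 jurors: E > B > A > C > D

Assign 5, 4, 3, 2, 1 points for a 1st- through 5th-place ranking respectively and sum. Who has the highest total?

C

C: 5·4 + 2·2 + 7·4 + 5·4 + 5·5 + 5·2 = 107
D: 5·2 + 2·3 + 7·1 + 5·3 + 5·1 + 5·1 = 48
A: 5·5 + 2·5 + 7·3 + 5·1 + 5·4 + 5·3 = 96
B: 5·3 + 2·4 + 7·5 + 5·2 + 5·2 + 5·4 = 98
E: 5·1 + 2·1 + 7·2 + 5·5 + 5·3 + 5·5 = 86
C has the highest Borda score (107).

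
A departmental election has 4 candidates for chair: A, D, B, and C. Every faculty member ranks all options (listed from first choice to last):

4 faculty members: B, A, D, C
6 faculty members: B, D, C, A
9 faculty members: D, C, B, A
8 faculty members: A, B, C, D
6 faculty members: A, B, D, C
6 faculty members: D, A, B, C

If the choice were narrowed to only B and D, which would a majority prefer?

B

Voters preferring B to D: 24; preferring D to B: 15.
B wins the head-to-head.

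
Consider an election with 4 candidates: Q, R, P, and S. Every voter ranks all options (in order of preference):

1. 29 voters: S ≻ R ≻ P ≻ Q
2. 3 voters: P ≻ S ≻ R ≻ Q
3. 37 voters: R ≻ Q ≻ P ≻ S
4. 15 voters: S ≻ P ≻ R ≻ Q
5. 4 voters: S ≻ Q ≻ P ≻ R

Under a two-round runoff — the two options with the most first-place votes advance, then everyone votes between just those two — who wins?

Round 1 first-place votes: Q 0, R 37, P 3, S 48.
S and R advance.
Runoff: S is preferred to R by 51 voters; R by 37.
S wins the runoff.

S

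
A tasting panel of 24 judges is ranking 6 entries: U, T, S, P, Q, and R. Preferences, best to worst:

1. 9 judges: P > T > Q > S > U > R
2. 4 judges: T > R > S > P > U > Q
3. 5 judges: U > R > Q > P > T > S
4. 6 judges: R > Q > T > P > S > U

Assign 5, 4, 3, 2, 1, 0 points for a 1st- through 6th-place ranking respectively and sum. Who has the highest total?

U: 9·1 + 4·1 + 5·5 + 6·0 = 38
T: 9·4 + 4·5 + 5·1 + 6·3 = 79
S: 9·2 + 4·3 + 5·0 + 6·1 = 36
P: 9·5 + 4·2 + 5·2 + 6·2 = 75
Q: 9·3 + 4·0 + 5·3 + 6·4 = 66
R: 9·0 + 4·4 + 5·4 + 6·5 = 66
T has the highest Borda score (79).

T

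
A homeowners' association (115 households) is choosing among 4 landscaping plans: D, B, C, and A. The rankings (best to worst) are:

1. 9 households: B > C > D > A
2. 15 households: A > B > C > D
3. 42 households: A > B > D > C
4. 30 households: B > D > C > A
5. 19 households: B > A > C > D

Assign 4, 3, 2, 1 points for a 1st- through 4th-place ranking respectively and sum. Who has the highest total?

D: 9·2 + 15·1 + 42·2 + 30·3 + 19·1 = 226
B: 9·4 + 15·3 + 42·3 + 30·4 + 19·4 = 403
C: 9·3 + 15·2 + 42·1 + 30·2 + 19·2 = 197
A: 9·1 + 15·4 + 42·4 + 30·1 + 19·3 = 324
B has the highest Borda score (403).

B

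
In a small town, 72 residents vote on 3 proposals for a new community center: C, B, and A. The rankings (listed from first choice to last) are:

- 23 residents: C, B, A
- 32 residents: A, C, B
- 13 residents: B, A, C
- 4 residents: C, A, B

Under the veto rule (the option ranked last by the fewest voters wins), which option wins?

Last-place votes: C 13, B 36, A 23.
C is ranked last by the fewest voters, so C wins.

C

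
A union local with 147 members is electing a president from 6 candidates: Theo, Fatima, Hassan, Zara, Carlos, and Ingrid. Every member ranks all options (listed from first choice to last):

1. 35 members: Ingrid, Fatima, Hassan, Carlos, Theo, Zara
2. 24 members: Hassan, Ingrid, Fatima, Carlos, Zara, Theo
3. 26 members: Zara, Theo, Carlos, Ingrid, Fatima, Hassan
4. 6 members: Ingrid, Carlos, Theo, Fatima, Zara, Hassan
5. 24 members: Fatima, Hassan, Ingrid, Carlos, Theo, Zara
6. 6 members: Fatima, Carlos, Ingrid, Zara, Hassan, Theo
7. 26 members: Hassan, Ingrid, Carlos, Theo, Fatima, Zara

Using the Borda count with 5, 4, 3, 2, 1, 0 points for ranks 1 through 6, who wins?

Ingrid

Theo: 35·1 + 24·0 + 26·4 + 6·3 + 24·1 + 6·0 + 26·2 = 233
Fatima: 35·4 + 24·3 + 26·1 + 6·2 + 24·5 + 6·5 + 26·1 = 426
Hassan: 35·3 + 24·5 + 26·0 + 6·0 + 24·4 + 6·1 + 26·5 = 457
Zara: 35·0 + 24·1 + 26·5 + 6·1 + 24·0 + 6·2 + 26·0 = 172
Carlos: 35·2 + 24·2 + 26·3 + 6·4 + 24·2 + 6·4 + 26·3 = 370
Ingrid: 35·5 + 24·4 + 26·2 + 6·5 + 24·3 + 6·3 + 26·4 = 547
Ingrid has the highest Borda score (547).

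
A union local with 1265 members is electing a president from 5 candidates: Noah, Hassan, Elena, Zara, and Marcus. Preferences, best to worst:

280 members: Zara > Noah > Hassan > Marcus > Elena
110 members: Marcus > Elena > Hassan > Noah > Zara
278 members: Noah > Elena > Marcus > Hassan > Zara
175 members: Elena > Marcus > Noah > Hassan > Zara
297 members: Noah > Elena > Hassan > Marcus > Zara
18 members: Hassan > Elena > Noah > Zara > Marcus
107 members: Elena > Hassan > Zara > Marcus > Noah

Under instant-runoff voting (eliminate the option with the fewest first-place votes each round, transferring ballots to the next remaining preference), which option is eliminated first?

Hassan

Round 1: Noah 575, Hassan 18, Elena 282, Zara 280, Marcus 110. Eliminate Hassan.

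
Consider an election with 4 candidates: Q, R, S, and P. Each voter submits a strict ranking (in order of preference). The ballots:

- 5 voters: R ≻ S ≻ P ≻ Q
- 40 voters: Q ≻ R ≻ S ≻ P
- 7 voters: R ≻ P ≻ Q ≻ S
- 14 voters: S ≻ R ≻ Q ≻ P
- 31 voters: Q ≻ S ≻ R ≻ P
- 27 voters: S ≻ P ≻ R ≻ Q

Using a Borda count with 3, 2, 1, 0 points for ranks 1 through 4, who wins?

S

Q: 5·0 + 40·3 + 7·1 + 14·1 + 31·3 + 27·0 = 234
R: 5·3 + 40·2 + 7·3 + 14·2 + 31·1 + 27·1 = 202
S: 5·2 + 40·1 + 7·0 + 14·3 + 31·2 + 27·3 = 235
P: 5·1 + 40·0 + 7·2 + 14·0 + 31·0 + 27·2 = 73
S has the highest Borda score (235).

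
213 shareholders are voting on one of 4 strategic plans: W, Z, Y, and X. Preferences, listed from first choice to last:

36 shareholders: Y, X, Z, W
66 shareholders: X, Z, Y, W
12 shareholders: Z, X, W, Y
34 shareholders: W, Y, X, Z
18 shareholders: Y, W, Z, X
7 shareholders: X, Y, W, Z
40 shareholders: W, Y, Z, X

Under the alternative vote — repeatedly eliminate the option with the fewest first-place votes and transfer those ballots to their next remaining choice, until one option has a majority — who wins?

X

Round 1: W 74, Z 12, Y 54, X 73. Eliminate Z.
Round 2: W 74, Y 54, X 85. Eliminate Y.
Round 3: W 92, X 121. X has a majority.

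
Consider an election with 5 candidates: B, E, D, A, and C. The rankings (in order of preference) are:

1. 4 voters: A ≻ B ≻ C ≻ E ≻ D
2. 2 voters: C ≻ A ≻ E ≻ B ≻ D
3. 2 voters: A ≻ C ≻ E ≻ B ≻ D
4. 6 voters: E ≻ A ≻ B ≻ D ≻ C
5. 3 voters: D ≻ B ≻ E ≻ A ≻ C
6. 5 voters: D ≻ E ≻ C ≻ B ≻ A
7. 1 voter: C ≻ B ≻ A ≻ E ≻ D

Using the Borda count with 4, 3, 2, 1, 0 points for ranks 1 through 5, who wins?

B: 4·3 + 2·1 + 2·1 + 6·2 + 3·3 + 5·1 + 1·3 = 45
E: 4·1 + 2·2 + 2·2 + 6·4 + 3·2 + 5·3 + 1·1 = 58
D: 4·0 + 2·0 + 2·0 + 6·1 + 3·4 + 5·4 + 1·0 = 38
A: 4·4 + 2·3 + 2·4 + 6·3 + 3·1 + 5·0 + 1·2 = 53
C: 4·2 + 2·4 + 2·3 + 6·0 + 3·0 + 5·2 + 1·4 = 36
E has the highest Borda score (58).

E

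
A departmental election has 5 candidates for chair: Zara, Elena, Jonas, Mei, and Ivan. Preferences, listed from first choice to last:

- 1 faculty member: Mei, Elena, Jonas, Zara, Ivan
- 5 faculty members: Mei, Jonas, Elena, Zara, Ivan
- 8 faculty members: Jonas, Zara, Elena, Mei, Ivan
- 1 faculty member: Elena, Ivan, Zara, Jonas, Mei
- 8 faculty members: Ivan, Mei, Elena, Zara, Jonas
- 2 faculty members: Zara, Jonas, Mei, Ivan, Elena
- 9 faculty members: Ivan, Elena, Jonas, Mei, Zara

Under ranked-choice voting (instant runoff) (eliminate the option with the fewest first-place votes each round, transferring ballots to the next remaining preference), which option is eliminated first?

Elena

Round 1: Zara 2, Elena 1, Jonas 8, Mei 6, Ivan 17. Eliminate Elena.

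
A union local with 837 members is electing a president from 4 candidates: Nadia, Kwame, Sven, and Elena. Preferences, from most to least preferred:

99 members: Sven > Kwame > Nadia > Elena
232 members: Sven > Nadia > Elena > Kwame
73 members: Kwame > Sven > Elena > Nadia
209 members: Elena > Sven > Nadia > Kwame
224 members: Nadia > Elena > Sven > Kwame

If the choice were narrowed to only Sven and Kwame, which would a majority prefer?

Sven

Voters preferring Sven to Kwame: 764; preferring Kwame to Sven: 73.
Sven wins the head-to-head.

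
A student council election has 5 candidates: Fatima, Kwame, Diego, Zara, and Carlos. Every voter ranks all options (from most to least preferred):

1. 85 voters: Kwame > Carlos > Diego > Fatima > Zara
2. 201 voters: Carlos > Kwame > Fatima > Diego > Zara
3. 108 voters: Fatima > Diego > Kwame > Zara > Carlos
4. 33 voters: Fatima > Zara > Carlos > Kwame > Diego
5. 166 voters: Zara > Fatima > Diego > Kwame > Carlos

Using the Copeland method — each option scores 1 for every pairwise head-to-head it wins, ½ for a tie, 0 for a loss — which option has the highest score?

Fatima

Fatima: beats Kwame, Diego, Zara, and Carlos → score 4.
Kwame: beats Diego, Zara, and Carlos; loses to Fatima → score 3.
Diego: beats Zara; loses to Fatima, Kwame, and Carlos → score 1.
Zara: beats Carlos; loses to Fatima, Kwame, and Diego → score 1.
Carlos: beats Diego; loses to Fatima, Kwame, and Zara → score 1.
Fatima has the best pairwise record.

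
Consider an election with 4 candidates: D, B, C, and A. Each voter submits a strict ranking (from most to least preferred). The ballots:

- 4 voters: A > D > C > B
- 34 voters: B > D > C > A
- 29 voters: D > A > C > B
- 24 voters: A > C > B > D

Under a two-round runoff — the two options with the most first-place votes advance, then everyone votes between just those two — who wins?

B

Round 1 first-place votes: D 29, B 34, C 0, A 28.
B and D advance.
Runoff: B is preferred to D by 58 voters; D by 33.
B wins the runoff.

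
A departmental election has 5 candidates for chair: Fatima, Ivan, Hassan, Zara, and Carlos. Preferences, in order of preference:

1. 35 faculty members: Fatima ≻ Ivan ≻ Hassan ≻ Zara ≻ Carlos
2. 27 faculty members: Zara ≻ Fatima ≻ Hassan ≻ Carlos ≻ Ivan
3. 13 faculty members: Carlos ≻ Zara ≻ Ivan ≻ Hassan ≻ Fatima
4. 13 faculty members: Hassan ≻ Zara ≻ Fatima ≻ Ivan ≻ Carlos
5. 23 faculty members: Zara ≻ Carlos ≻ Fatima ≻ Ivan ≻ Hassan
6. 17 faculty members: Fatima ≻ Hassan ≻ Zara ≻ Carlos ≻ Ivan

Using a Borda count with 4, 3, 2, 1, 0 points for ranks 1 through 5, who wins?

Fatima: 35·4 + 27·3 + 13·0 + 13·2 + 23·2 + 17·4 = 361
Ivan: 35·3 + 27·0 + 13·2 + 13·1 + 23·1 + 17·0 = 167
Hassan: 35·2 + 27·2 + 13·1 + 13·4 + 23·0 + 17·3 = 240
Zara: 35·1 + 27·4 + 13·3 + 13·3 + 23·4 + 17·2 = 347
Carlos: 35·0 + 27·1 + 13·4 + 13·0 + 23·3 + 17·1 = 165
Fatima has the highest Borda score (361).

Fatima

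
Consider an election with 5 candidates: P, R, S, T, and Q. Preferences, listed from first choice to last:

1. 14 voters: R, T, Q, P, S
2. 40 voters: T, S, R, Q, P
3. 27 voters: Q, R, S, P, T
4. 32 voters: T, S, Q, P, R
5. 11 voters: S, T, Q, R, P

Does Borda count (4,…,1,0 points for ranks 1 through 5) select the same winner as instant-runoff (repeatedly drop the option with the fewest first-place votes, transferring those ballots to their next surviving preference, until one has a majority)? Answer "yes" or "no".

yes

Borda — scores: P 73, R 228, S 314, T 363, Q 262. Winner: T.
Instant-runoff — R1 P 0, R 14, S 11, T 72, Q 27 (T winner). Winner: T.
The two methods agree.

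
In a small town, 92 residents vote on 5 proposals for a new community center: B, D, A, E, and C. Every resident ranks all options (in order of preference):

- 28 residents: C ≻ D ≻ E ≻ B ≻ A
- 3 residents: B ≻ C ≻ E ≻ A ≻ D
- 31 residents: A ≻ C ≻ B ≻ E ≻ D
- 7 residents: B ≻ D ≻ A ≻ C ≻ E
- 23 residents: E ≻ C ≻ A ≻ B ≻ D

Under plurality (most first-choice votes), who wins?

First-place votes: B 10, D 0, A 31, E 23, C 28.
A has the most first-place votes.

A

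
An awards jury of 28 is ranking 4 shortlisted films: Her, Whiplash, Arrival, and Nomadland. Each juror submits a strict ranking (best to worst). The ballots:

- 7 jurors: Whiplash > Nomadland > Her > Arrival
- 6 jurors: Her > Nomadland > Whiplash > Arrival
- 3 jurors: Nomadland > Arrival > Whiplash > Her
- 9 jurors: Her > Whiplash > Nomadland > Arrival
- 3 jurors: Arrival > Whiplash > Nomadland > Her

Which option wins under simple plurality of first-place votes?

Her

First-place votes: Her 15, Whiplash 7, Arrival 3, Nomadland 3.
Her has the most first-place votes.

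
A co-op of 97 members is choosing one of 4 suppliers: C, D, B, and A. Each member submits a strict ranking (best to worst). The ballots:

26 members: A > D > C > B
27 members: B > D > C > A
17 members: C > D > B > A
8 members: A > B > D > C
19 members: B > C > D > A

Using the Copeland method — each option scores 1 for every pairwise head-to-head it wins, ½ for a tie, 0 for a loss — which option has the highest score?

B

C: beats A; loses to D and B → score 1.
D: beats C and A; loses to B → score 2.
B: beats C, D, and A → score 3.
A: loses to C, D, and B → score 0.
B has the best pairwise record.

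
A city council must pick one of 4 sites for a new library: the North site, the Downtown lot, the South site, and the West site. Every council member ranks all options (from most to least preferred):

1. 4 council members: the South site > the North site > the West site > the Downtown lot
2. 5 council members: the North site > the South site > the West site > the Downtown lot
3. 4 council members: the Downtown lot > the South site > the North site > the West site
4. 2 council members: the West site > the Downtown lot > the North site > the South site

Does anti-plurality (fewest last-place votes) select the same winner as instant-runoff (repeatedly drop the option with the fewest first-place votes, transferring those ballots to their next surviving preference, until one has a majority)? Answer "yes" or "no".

Anti-plurality — last-place votes: the North site 0, the Downtown lot 9, the South site 2, the West site 4. Winner: the North site.
Instant-runoff — R1 the North site 5, the Downtown lot 4, the South site 4, the West site 2 (the West site out); R2 the North site 5, the Downtown lot 6, the South site 4 (the South site out); R3 the North site 9, the Downtown lot 6 (the North site winner). Winner: the North site.
The two methods agree.

yes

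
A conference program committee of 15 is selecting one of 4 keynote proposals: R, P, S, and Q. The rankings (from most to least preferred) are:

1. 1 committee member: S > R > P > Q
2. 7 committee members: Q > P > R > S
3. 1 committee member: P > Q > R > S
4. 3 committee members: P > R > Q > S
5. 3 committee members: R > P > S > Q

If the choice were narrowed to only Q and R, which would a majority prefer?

Q

Voters preferring Q to R: 8; preferring R to Q: 7.
Q wins the head-to-head.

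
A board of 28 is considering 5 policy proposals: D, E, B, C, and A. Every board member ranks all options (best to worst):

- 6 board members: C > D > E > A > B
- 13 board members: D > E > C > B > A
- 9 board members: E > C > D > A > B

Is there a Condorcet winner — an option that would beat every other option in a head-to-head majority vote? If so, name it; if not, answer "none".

none

Checking pairwise contests:
C beats D 15–13.
D beats E 19–9.
D beats B 28–0.
E beats C 22–6.
D beats A 28–0.
Every option loses at least one head-to-head, so there is no Condorcet winner.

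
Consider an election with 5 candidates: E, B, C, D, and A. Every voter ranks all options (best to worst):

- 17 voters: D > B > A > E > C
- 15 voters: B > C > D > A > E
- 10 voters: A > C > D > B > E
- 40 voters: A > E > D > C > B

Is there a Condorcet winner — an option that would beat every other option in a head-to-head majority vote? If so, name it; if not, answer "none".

A

A vs E: 82–0 for A.
A vs B: 50–32 for A.
A vs C: 67–15 for A.
A vs D: 50–32 for A.
A beats every other option head-to-head.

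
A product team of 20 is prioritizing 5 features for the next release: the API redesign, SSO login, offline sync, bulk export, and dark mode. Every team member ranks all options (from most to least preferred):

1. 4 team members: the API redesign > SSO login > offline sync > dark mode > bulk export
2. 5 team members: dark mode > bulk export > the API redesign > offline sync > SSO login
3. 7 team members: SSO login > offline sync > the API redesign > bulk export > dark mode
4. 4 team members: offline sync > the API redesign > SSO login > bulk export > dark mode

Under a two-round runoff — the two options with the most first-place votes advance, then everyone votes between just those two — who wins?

SSO login

Round 1 first-place votes: the API redesign 4, SSO login 7, offline sync 4, bulk export 0, dark mode 5.
SSO login and dark mode advance.
Runoff: SSO login is preferred to dark mode by 15 voters; dark mode by 5.
SSO login wins the runoff.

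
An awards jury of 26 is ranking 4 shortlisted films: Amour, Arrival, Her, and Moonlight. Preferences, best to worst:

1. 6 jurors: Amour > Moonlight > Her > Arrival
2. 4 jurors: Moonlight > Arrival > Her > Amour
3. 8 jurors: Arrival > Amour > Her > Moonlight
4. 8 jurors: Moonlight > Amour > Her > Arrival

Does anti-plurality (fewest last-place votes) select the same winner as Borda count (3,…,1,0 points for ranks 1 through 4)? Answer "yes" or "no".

no

Anti-plurality — last-place votes: Amour 4, Arrival 14, Her 0, Moonlight 8. Winner: Her.
Borda — scores: Amour 50, Arrival 32, Her 26, Moonlight 48. Winner: Amour.
The two methods disagree.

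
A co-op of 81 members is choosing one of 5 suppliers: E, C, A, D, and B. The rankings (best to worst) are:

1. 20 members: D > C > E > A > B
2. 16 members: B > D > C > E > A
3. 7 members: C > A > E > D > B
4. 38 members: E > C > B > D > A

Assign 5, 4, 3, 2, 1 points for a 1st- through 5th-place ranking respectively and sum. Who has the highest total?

E: 20·3 + 16·2 + 7·3 + 38·5 = 303
C: 20·4 + 16·3 + 7·5 + 38·4 = 315
A: 20·2 + 16·1 + 7·4 + 38·1 = 122
D: 20·5 + 16·4 + 7·2 + 38·2 = 254
B: 20·1 + 16·5 + 7·1 + 38·3 = 221
C has the highest Borda score (315).

C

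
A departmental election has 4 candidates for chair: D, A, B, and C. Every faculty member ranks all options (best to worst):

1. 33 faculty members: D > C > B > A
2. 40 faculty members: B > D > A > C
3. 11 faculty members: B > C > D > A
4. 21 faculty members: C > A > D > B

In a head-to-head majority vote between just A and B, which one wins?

Voters preferring A to B: 21; preferring B to A: 84.
B wins the head-to-head.

B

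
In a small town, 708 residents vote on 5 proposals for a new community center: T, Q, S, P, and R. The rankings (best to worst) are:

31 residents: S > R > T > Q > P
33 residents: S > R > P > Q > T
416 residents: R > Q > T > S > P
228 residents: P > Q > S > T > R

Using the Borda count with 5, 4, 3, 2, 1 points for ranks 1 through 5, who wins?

Q

T: 31·3 + 33·1 + 416·3 + 228·2 = 1830
Q: 31·2 + 33·2 + 416·4 + 228·4 = 2704
S: 31·5 + 33·5 + 416·2 + 228·3 = 1836
P: 31·1 + 33·3 + 416·1 + 228·5 = 1686
R: 31·4 + 33·4 + 416·5 + 228·1 = 2564
Q has the highest Borda score (2704).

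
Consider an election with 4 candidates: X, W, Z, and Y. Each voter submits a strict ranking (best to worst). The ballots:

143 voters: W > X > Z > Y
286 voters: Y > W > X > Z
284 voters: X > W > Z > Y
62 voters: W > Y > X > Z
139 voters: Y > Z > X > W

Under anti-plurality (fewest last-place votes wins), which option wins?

Last-place votes: X 0, W 139, Z 348, Y 427.
X is ranked last by the fewest voters, so X wins.

X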